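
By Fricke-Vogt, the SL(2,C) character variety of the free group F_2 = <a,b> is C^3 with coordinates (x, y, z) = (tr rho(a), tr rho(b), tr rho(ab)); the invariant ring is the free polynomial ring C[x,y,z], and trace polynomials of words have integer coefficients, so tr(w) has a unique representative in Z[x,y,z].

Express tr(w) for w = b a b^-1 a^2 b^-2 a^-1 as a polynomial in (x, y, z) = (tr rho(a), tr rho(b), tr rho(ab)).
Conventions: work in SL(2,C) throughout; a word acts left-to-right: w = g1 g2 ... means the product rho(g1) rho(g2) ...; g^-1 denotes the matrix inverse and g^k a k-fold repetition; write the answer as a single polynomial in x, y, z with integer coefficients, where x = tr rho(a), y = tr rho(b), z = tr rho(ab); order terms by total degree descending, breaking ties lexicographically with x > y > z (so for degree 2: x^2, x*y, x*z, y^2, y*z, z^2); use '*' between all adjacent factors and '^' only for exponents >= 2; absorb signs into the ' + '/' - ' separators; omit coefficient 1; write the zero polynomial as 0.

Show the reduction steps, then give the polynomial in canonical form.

trace(a b a) = trace(a) trace(b a) - trace(b) = x*z - y
trace(a b a b) = trace(b a) trace(b a) - trace(1) = z^2 - 2
trace(b a b^-1 a) = trace(a b a) trace(b) - trace(a b a b) = x*y*z - y^2 - z^2 + 2
trace(b^2 a) = trace(b) trace(a b) - trace(a) = y*z - x
trace(b^2) = trace(b) trace(b) - trace(1) = y^2 - 2
trace(a b^2 a) = trace(a) trace(b^2 a) - trace(b^2) = x*y*z - x^2 - y^2 + 2
trace(a^2 b^2 a) = trace(a) trace(a b^2 a) - trace(a b^2) = x^2*y*z - x^3 - x*y^2 - y*z + 3*x
trace(b^2 a b a) = trace(b) trace(a b a b) - trace(a b a) = y*z^2 - x*z - y
trace(b^2 a b) = trace(b) trace(a b^2) - trace(a b) = y^2*z - x*y - z
trace(a^2 b^2 a b) = trace(a) trace(b^2 a b a) - trace(b^2 a b) = x*y*z^2 - x^2*z - y^2*z + z
trace(b a b^-1 a^2 b) = trace(a^2 b^2 a) trace(b) - trace(a^2 b^2 a b) = x^2*y^2*z - x^3*y - x*y^3 - x*y*z^2 + x^2*z + 3*x*y - z
trace(b a b a^2) = trace(a) trace(b a b a) - trace(b a b) = x*z^2 - y*z - x
trace(a^2 b a b a) = trace(a) trace(b a b a^2) - trace(b a b a) = x^2*z^2 - x*y*z - x^2 - z^2 + 2
trace(b a b a b a) = trace(b a) trace(b a b a) - trace(b^-1 a^-1) = z^3 - 3*z
trace(a^2 b a b a b) = trace(a) trace(b a b a b a) - trace(b a b a b) = x*z^3 - y*z^2 - 2*x*z + y
trace(b a b^-1 a^2 b a) = trace(a^2 b a b a) trace(b) - trace(a^2 b a b a b) = x^2*y*z^2 - x*y^2*z - x*z^3 - x^2*y + 2*x*z + y
trace(a^-1 b a b^-1 a^2 b) = trace(b a b^-1 a^2 b) trace(a) - trace(b a b^-1 a^2 b a) = x^3*y^2*z - x^4*y - x^2*y^3 - 2*x^2*y*z^2 + x^3*z + x*y^2*z + x*z^3 + 4*x^2*y - 3*x*z - y
trace(a^-1 b a b^-1 a^2 b^-1) = trace(a^-1 b a b^-1 a^2) trace(b) - trace(a^-1 b a b^-1 a^2 b) = -x^3*y^2*z + x^4*y + x^2*y^3 + 2*x^2*y*z^2 - x^3*z - x*z^3 - 4*x^2*y - y^3 - y*z^2 + 3*x*z + 3*y
trace(b a b^-1 a^2 b^-2 a^-1) = trace(a^-1 b a b^-1 a^2 b^-1) trace(b) - trace(a^-1 b a b^-1 a^2) = -x^3*y^3*z + x^4*y^2 + x^2*y^4 + 2*x^2*y^2*z^2 - x^3*y*z - x*y*z^3 - 4*x^2*y^2 - y^4 - y^2*z^2 + 2*x*y*z + 4*y^2 + z^2 - 2

-x^3*y^3*z + x^4*y^2 + x^2*y^4 + 2*x^2*y^2*z^2 - x^3*y*z - x*y*z^3 - 4*x^2*y^2 - y^4 - y^2*z^2 + 2*x*y*z + 4*y^2 + z^2 - 2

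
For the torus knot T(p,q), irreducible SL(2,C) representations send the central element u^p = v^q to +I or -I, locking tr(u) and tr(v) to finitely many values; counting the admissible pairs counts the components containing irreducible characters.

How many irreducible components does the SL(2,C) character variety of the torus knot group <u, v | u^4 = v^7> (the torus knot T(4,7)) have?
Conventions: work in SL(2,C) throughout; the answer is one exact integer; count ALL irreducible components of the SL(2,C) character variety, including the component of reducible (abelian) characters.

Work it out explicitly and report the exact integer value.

Gamma = < u, v | u^4 = v^7 > (torus knot T(4,7)); the central element u^4 = v^7 acts as +I or -I in any irreducible SL(2,C) representation.
This locks tr(u) to 2*cos(pi*alpha/4), alpha in 1..3, and tr(v) to 2*cos(pi*beta/7), beta in 1..6, on each component of irreducible characters.
Consistency of u^4 = (-1)^alpha I with v^7 = (-1)^beta I forces alpha = beta (mod 2).
Enumerate parity-matched pairs: 2*3 odd-odd plus 1*3 even-even gives 9.
That is 9 components of irreducible characters, and with the reducible (abelian) component the total is 10.

10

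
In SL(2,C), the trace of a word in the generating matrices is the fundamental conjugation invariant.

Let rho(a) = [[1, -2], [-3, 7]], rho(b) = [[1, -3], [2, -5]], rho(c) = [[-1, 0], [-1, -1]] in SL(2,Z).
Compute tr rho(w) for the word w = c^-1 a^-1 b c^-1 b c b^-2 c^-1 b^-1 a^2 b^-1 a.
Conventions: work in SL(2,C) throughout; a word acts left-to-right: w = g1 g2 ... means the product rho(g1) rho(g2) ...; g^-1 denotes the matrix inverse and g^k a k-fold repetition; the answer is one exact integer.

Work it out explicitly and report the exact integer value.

rho(c^-1) = [[-1, 0], [1, -1]]
... * rho(a^-1) = [[7, 2], [3, 1]]  ->  [[-7, -2], [4, 1]]
... * rho(b) = [[1, -3], [2, -5]]  ->  [[-11, 31], [6, -17]]
... * rho(c^-1) = [[-1, 0], [1, -1]]  ->  [[42, -31], [-23, 17]]
... * rho(b) = [[1, -3], [2, -5]]  ->  [[-20, 29], [11, -16]]
... * rho(c) = [[-1, 0], [-1, -1]]  ->  [[-9, -29], [5, 16]]
... * rho(b^-1) = [[-5, 3], [-2, 1]]  ->  [[103, -56], [-57, 31]]
... * rho(b^-1) = [[-5, 3], [-2, 1]]  ->  [[-403, 253], [223, -140]]
... * rho(c^-1) = [[-1, 0], [1, -1]]  ->  [[656, -253], [-363, 140]]
... * rho(b^-1) = [[-5, 3], [-2, 1]]  ->  [[-2774, 1715], [1535, -949]]
... * rho(a) = [[1, -2], [-3, 7]]  ->  [[-7919, 17553], [4382, -9713]]
... * rho(a) = [[1, -2], [-3, 7]]  ->  [[-60578, 138709], [33521, -76755]]
... * rho(b^-1) = [[-5, 3], [-2, 1]]  ->  [[25472, -43025], [-14095, 23808]]
... * rho(a) = [[1, -2], [-3, 7]]  ->  [[154547, -352119], [-85519, 194846]]
tr = 154547 + 194846 = 349393

349393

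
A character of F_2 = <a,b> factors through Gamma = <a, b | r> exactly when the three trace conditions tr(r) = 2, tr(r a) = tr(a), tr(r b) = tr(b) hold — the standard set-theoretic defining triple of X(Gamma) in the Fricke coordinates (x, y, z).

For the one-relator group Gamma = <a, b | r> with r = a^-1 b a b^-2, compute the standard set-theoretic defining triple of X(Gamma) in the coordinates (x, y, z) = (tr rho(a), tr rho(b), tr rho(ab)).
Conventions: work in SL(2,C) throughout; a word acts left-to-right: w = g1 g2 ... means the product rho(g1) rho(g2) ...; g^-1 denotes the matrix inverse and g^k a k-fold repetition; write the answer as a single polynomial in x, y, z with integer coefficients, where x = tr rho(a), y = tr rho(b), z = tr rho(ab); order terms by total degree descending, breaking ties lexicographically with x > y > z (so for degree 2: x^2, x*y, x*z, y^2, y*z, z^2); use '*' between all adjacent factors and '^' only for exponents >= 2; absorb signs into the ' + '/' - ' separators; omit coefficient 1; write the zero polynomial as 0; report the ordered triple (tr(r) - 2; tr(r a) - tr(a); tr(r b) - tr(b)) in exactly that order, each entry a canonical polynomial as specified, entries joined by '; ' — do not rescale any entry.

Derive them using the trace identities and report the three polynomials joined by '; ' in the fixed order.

tr(a b^-1) = tr(a) tr(b) - tr(a b) = x*y - z
tr(a b a) = tr(a) tr(b a) - tr(b) = x*z - y
tr(a b a b) = tr(b a) tr(b a) - tr(1)   [split at repeated b] = z^2 - 2
tr(b^-1 a b a) = tr(a b a) tr(b) - tr(a b a b) = x*y*z - y^2 - z^2 + 2
tr(b a b^-2 a) = tr(b^-1 a b a) tr(b) - tr(b^-1 a b a b) = x*y^2*z - y^3 - y*z^2 - x*z + 3*y
tr(a^-1 b a b^-2) = tr(b a b^-2) tr(a) - tr(b a b^-2 a) = -x*y^2*z + x^2*y + y^3 + y*z^2 - 3*y
tr(a^-1 b a b^-1) = tr(b a b^-1) tr(a) - tr(b a b^-1 a) = -x*y*z + x^2 + y^2 + z^2 - 2
assemble the triple (tr(r) - 2; tr(r a) - x; tr(r b) - y)

-x*y^2*z + x^2*y + y^3 + y*z^2 - 3*y - 2; x*y - x - z; -x*y*z + x^2 + y^2 + z^2 - y - 2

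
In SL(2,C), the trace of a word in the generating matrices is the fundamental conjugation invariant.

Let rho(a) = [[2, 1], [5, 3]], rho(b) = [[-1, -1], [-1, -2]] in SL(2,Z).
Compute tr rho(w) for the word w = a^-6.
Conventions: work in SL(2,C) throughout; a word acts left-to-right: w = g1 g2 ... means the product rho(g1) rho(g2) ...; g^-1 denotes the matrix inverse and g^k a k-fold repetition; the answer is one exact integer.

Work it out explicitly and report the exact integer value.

12098

rho(a^-1) = [[3, -1], [-5, 2]]
... * rho(a^-1) = [[3, -1], [-5, 2]]  ->  [[14, -5], [-25, 9]]
... * rho(a^-1) = [[3, -1], [-5, 2]]  ->  [[67, -24], [-120, 43]]
... * rho(a^-1) = [[3, -1], [-5, 2]]  ->  [[321, -115], [-575, 206]]
... * rho(a^-1) = [[3, -1], [-5, 2]]  ->  [[1538, -551], [-2755, 987]]
... * rho(a^-1) = [[3, -1], [-5, 2]]  ->  [[7369, -2640], [-13200, 4729]]
tr = 7369 + 4729 = 12098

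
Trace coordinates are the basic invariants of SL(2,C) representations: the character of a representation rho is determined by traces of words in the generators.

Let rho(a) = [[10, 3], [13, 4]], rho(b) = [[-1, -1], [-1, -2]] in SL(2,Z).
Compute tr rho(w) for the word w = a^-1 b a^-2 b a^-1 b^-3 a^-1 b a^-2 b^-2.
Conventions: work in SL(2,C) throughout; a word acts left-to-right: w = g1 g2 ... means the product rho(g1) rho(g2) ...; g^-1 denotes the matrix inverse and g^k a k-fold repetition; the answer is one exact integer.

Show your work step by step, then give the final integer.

1870159816

rho(a^-1) = [[4, -3], [-13, 10]]
... * rho(b) = [[-1, -1], [-1, -2]]  ->  [[-1, 2], [3, -7]]
... * rho(a^-1) = [[4, -3], [-13, 10]]  ->  [[-30, 23], [103, -79]]
... * rho(a^-1) = [[4, -3], [-13, 10]]  ->  [[-419, 320], [1439, -1099]]
... * rho(b) = [[-1, -1], [-1, -2]]  ->  [[99, -221], [-340, 759]]
... * rho(a^-1) = [[4, -3], [-13, 10]]  ->  [[3269, -2507], [-11227, 8610]]
... * rho(b^-1) = [[-2, 1], [1, -1]]  ->  [[-9045, 5776], [31064, -19837]]
... * rho(b^-1) = [[-2, 1], [1, -1]]  ->  [[23866, -14821], [-81965, 50901]]
... * rho(b^-1) = [[-2, 1], [1, -1]]  ->  [[-62553, 38687], [214831, -132866]]
... * rho(a^-1) = [[4, -3], [-13, 10]]  ->  [[-753143, 574529], [2586582, -1973153]]
... * rho(b) = [[-1, -1], [-1, -2]]  ->  [[178614, -395915], [-613429, 1359724]]
... * rho(a^-1) = [[4, -3], [-13, 10]]  ->  [[5861351, -4494992], [-20130128, 15437527]]
... * rho(a^-1) = [[4, -3], [-13, 10]]  ->  [[81880300, -62533973], [-281208363, 214765654]]
... * rho(b^-1) = [[-2, 1], [1, -1]]  ->  [[-226294573, 144414273], [777182380, -495974017]]
... * rho(b^-1) = [[-2, 1], [1, -1]]  ->  [[597003419, -370708846], [-2050338777, 1273156397]]
tr = 597003419 + 1273156397 = 1870159816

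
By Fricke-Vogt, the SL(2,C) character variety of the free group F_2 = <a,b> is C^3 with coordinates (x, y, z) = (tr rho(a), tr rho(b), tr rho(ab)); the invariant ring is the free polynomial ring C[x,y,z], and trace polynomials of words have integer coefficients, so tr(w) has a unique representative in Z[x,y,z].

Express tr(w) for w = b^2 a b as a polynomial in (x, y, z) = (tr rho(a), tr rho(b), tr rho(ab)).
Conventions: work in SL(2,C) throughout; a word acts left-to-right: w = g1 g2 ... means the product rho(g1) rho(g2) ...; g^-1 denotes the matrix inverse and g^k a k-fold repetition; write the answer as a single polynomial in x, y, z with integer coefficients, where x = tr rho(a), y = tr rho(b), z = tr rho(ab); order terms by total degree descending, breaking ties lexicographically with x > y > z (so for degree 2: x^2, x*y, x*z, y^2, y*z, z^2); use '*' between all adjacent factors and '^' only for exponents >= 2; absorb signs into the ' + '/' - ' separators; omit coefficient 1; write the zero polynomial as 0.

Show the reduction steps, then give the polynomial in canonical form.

tr(a b^2) = tr(b) * tr(a b) - tr(a) = y*z - x
tr(b^2 a b) = tr(b) * tr(a b^2) - tr(a b) = y^2*z - x*y - z

y^2*z - x*y - z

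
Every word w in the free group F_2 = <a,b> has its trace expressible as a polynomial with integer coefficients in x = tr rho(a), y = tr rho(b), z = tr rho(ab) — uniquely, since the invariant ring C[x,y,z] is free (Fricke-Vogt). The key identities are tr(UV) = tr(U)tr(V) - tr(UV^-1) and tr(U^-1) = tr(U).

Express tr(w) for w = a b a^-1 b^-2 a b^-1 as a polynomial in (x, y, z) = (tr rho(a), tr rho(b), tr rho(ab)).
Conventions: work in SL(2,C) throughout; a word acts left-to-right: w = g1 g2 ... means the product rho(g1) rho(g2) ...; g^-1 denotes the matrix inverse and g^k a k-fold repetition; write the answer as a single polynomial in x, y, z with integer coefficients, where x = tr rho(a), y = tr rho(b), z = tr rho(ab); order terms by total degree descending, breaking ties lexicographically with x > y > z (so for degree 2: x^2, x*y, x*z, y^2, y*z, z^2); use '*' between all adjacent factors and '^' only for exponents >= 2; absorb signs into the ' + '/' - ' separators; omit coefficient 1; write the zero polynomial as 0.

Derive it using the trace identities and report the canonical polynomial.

trace(a^2 b) = trace(a) * trace(b a) - trace(b)  (reduce the a square) = x*z - y
trace(a^2) = trace(a) * trace(a) - trace(1)  (reduce the a square) = x^2 - 2
trace(b a^2 b) = trace(b) * trace(a^2 b) - trace(a^2)  (reduce the b square) = x*y*z - x^2 - y^2 + 2
trace(b a b a) = trace(a b) * trace(a b) - trace(1)  (split on a) = z^2 - 2
trace(b a b) = trace(b) * trace(a b) - trace(a)  (reduce the b square) = y*z - x
trace(b a^2 b a) = trace(a) * trace(b a b a) - trace(b a b)  (reduce the a square) = x*z^2 - y*z - x
trace(a b a^-1 b a) = trace(b a^2 b) * trace(a) - trace(b a^2 b a)  (eliminate a^-1) = x^2*y*z - x^3 - x*y^2 - x*z^2 + y*z + 3*x
trace(b a b a b) = trace(b) * trace(a b a b) - trace(a b a)  (reduce the b square) = y*z^2 - x*z - y
trace(b a b a b a) = trace(b a) * trace(b a b a) - trace(b^-1 a^-1)  (split on b) = z^3 - 3*z
trace(a b a^-1 b a b) = trace(b a b a b) * trace(a) - trace(b a b a b a)  (eliminate a^-1) = x*y*z^2 - x^2*z - z^3 - x*y + 3*z
trace(a b^-1 a b a^-1 b) = trace(a b a^-1 b a) * trace(b) - trace(a b a^-1 b a b)  (eliminate b^-1) = x^2*y^2*z - x^3*y - x*y^3 - 2*x*y*z^2 + x^2*z + y^2*z + z^3 + 4*x*y - 3*z
trace(a b^-1 a b a^-1 b^-1) = trace(a b^-1 a b a^-1) * trace(b) - trace(a b^-1 a b a^-1 b)  (eliminate b^-1) = -x^2*y^2*z + x^3*y + x*y^3 + 2*x*y*z^2 - x^2*z - y^2*z - z^3 - 3*x*y + 3*z
trace(a b a^-1 b^-2 a b^-1) = trace(a b^-1 a b a^-1 b^-1) * trace(b) - trace(a b^-1 a b a^-1)  (eliminate b^-1) = -x^2*y^3*z + x^3*y^2 + x*y^4 + 2*x*y^2*z^2 - x^2*y*z - y^3*z - y*z^3 - 3*x*y^2 + 3*y*z - x

-x^2*y^3*z + x^3*y^2 + x*y^4 + 2*x*y^2*z^2 - x^2*y*z - y^3*z - y*z^3 - 3*x*y^2 + 3*y*z - x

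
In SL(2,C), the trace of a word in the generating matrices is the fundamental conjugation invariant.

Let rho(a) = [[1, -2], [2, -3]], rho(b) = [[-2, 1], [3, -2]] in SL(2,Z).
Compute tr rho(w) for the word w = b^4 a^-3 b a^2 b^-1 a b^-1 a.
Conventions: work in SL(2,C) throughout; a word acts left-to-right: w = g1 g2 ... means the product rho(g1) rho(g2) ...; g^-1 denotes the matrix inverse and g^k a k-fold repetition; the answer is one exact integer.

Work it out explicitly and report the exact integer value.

rho(b) = [[-2, 1], [3, -2]]
... * rho(b) = [[-2, 1], [3, -2]]  ->  [[7, -4], [-12, 7]]
... * rho(b) = [[-2, 1], [3, -2]]  ->  [[-26, 15], [45, -26]]
... * rho(b) = [[-2, 1], [3, -2]]  ->  [[97, -56], [-168, 97]]
... * rho(a^-1) = [[-3, 2], [-2, 1]]  ->  [[-179, 138], [310, -239]]
... * rho(a^-1) = [[-3, 2], [-2, 1]]  ->  [[261, -220], [-452, 381]]
... * rho(a^-1) = [[-3, 2], [-2, 1]]  ->  [[-343, 302], [594, -523]]
... * rho(b) = [[-2, 1], [3, -2]]  ->  [[1592, -947], [-2757, 1640]]
... * rho(a) = [[1, -2], [2, -3]]  ->  [[-302, -343], [523, 594]]
... * rho(a) = [[1, -2], [2, -3]]  ->  [[-988, 1633], [1711, -2828]]
... * rho(b^-1) = [[-2, -1], [-3, -2]]  ->  [[-2923, -2278], [5062, 3945]]
... * rho(a) = [[1, -2], [2, -3]]  ->  [[-7479, 12680], [12952, -21959]]
... * rho(b^-1) = [[-2, -1], [-3, -2]]  ->  [[-23082, -17881], [39973, 30966]]
... * rho(a) = [[1, -2], [2, -3]]  ->  [[-58844, 99807], [101905, -172844]]
tr = -58844 + -172844 = -231688

-231688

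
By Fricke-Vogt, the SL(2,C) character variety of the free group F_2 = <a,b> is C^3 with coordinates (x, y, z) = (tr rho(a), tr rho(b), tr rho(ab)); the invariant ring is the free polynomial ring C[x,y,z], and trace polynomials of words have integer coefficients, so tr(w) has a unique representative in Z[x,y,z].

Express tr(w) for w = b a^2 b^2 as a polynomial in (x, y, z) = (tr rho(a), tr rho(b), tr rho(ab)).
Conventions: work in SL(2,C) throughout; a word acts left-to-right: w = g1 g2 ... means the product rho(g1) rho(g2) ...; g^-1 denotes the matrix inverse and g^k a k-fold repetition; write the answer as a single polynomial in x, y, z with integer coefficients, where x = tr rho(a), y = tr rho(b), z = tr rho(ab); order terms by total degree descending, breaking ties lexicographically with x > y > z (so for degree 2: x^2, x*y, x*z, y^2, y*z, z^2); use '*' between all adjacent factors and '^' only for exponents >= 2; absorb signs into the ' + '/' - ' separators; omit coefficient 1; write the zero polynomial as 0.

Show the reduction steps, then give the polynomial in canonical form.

x*y^2*z - x^2*y - y^3 - x*z + 3*y

trace(a b^2) = trace(b) trace(a b) - trace(a) = y*z - x
trace(b^3 a) = trace(b) trace(a b^2) - trace(a b) = y^2*z - x*y - z
trace(b^2) = trace(b) trace(b) - trace(1) = y^2 - 2
trace(b^3) = trace(b) trace(b^2) - trace(b) = y^3 - 3*y
trace(b a^2 b^2) = trace(a) trace(b^3 a) - trace(b^3) = x*y^2*z - x^2*y - y^3 - x*z + 3*y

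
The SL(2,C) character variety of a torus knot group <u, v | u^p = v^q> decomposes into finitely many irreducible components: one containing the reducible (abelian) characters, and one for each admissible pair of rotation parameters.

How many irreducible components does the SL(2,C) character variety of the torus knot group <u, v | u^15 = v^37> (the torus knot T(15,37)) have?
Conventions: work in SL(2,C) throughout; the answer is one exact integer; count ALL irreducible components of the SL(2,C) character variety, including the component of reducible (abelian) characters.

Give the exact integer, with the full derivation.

In the torus knot group T(15,37), u^15 = v^37 is central, so an irreducible representation sends it to +I or -I (Schur).
So on each irreducible component the traces are pinned: tr(u) = 2*cos(pi*alpha/15) with 1 <= alpha <= 14, tr(v) = 2*cos(pi*beta/37) with 1 <= beta <= 36.
Consistency of u^15 = (-1)^alpha I with v^37 = (-1)^beta I forces alpha = beta (mod 2).
Enumerate parity-matched pairs: 7*18 odd-odd plus 7*18 even-even gives 252.
Total: 252 irreducible-character components + 1 reducible (abelian) component = 253.

253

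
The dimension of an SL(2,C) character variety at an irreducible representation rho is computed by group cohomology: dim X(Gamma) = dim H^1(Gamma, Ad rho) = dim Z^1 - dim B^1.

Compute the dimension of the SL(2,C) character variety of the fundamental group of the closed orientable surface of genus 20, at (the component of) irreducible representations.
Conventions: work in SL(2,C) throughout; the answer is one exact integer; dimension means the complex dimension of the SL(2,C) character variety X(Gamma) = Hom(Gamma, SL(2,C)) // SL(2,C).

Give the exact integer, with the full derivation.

pi_1 of the closed genus-20 surface has 40 generators bound by the single product-of-commutators relator.
Before the relator condition, cocycle space has dim 3*40 = 120.
d_2 is surjective at irreducible rho (its cokernel H^2 is dual to H^0 = 0), so dim Z^1 = 120 - 3 = 117.
dim B^1 = 3 (coboundaries, injective at irreducible rho).
Hence dim X = 117 - 3 = 114.

114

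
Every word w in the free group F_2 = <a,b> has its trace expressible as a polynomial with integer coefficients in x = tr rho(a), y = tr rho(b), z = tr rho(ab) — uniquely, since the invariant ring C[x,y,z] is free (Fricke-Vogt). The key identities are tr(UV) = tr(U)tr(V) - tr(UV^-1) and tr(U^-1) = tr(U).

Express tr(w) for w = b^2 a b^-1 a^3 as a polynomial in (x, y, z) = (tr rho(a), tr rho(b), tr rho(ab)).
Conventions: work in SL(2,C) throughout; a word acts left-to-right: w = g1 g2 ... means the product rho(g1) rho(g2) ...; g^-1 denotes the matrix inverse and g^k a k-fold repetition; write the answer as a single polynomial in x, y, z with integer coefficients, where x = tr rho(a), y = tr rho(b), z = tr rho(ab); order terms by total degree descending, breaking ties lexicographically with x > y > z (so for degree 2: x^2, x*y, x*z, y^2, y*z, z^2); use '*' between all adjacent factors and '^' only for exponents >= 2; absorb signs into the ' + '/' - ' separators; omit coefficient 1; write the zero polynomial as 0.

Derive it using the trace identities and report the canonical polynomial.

reduce: trace(a^2 b) = trace(a) * trace(b a) - trace(b)  (reduce the a square) = x*z - y
so trace(a^2) = trace(a) * trace(a) - trace(1)  (reduce the a square) = x^2 - 2
trace(a b^2 a) = trace(b) * trace(a^2 b) - trace(a^2)  (reduce the b square) = x*y*z - x^2 - y^2 + 2
trace(a b^2) = trace(b) * trace(a b) - trace(a)  (reduce the b square) = y*z - x
reduce: trace(a b^2 a^2) = trace(a) * trace(a b^2 a) - trace(a b^2)  (reduce the a square) = x^2*y*z - x^3 - x*y^2 - y*z + 3*x
trace(a^3 b^2 a) = trace(a) * trace(a b^2 a^2) - trace(a b^2 a)  (reduce the a square) = x^3*y*z - x^4 - x^2*y^2 - 2*x*y*z + 4*x^2 + y^2 - 2
reduce: trace(a b a b) = trace(b a) * trace(b a) - trace(1)  (split on b) = z^2 - 2
trace(b^2 a b a) = trace(b) * trace(a b a b) - trace(a b a)  (reduce the b square) = y*z^2 - x*z - y
trace(b^2 a b) = trace(b) * trace(b a b) - trace(b a)  (reduce the b square) = y^2*z - x*y - z
trace(a b^2 a b a) = trace(a) * trace(b^2 a b a) - trace(b^2 a b)  (reduce the a square) = x*y*z^2 - x^2*z - y^2*z + z
so trace(a^3 b^2 a b) = trace(a) * trace(a b^2 a b a) - trace(a b^2 a b)  (reduce the a square) = x^2*y*z^2 - x^3*z - x*y^2*z - y*z^2 + 2*x*z + y
trace(b^2 a b^-1 a^3) = trace(a^3 b^2 a) * trace(b) - trace(a^3 b^2 a b)  (eliminate b^-1) = x^3*y^2*z - x^4*y - x^2*y^3 - x^2*y*z^2 + x^3*z - x*y^2*z + 4*x^2*y + y^3 + y*z^2 - 2*x*z - 3*y

x^3*y^2*z - x^4*y - x^2*y^3 - x^2*y*z^2 + x^3*z - x*y^2*z + 4*x^2*y + y^3 + y*z^2 - 2*x*z - 3*y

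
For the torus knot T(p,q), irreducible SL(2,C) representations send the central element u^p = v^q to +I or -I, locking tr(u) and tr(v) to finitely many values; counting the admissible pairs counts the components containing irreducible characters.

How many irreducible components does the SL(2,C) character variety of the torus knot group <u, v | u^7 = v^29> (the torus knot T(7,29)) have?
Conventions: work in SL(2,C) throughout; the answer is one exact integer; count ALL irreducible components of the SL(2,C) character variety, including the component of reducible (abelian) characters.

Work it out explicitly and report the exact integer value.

For T(7,29): irreducibility forces the central element u^7 = v^29 to one of +I, -I.
On an irreducible component, tr(u) is locked at 2*cos(pi*alpha/7) for some alpha in 1..6, and tr(v) at 2*cos(pi*beta/29) for some beta in 1..28.
Consistency of u^7 = (-1)^alpha I with v^29 = (-1)^beta I forces alpha = beta (mod 2).
Counting: 3 odd alphas x 14 odd betas + 3 even alphas x 14 even betas = 42 + 42 = 84.
That is 84 components of irreducible characters, and with the reducible (abelian) component the total is 85.

85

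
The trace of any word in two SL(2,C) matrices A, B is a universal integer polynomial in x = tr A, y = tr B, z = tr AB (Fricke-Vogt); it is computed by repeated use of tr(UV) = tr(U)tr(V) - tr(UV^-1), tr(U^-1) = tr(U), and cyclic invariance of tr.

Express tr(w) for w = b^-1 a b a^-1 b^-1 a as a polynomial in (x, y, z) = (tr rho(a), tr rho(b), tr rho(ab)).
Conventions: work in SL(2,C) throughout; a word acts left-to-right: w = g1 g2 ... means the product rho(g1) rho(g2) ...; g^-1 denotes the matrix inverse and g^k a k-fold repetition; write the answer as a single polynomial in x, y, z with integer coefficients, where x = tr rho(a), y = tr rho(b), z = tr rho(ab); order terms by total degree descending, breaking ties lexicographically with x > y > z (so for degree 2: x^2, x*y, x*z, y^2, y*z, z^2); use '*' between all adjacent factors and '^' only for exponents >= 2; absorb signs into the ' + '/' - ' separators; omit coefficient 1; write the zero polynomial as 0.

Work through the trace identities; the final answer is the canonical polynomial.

-x^2*y^2*z + x^3*y + x*y^3 + 2*x*y*z^2 - x^2*z - y^2*z - z^3 - 3*x*y + 3*z

tr(b^2 a) = tr(b) tr(a b) - tr(a)   [square of b] = y*z - x
tr(b^2) = tr(b) tr(b) - tr(1)   [square of b] = y^2 - 2
tr(b a^2 b) = tr(a) tr(b^2 a) - tr(b^2)   [square of a] = x*y*z - x^2 - y^2 + 2
tr(b a b a) = tr(a b) tr(a b) - tr(1)   [split at a repeated a] = z^2 - 2
tr(b a^2 b a) = tr(a) tr(b a b a) - tr(b a b)   [square of a] = x*z^2 - y*z - x
tr(a b a^-1 b a) = tr(b a^2 b) tr(a) - tr(b a^2 b a)   [inverse elimination on a] = x^2*y*z - x^3 - x*y^2 - x*z^2 + y*z + 3*x
reduce: tr(a b a) = tr(a) tr(b a) - tr(b)   [square of a] = x*z - y
tr(b a b a b) = tr(b) tr(a b a b) - tr(a b a)   [square of b] = y*z^2 - x*z - y
so tr(b a b a b a) = tr(a b) tr(a b a b) - tr(a^-1 b^-1)   [split at a repeated a] = z^3 - 3*z
reduce: tr(a b a^-1 b a b) = tr(b a b a b) tr(a) - tr(b a b a b a)   [inverse elimination on a] = x*y*z^2 - x^2*z - z^3 - x*y + 3*z
tr(a b^-1 a b a^-1 b) = tr(a b a^-1 b a) tr(b) - tr(a b a^-1 b a b)   [inverse elimination on b] = x^2*y^2*z - x^3*y - x*y^3 - 2*x*y*z^2 + x^2*z + y^2*z + z^3 + 4*x*y - 3*z
reduce: tr(b^-1 a b a^-1 b^-1 a) = tr(a b^-1 a b a^-1) tr(b) - tr(a b^-1 a b a^-1 b)   [inverse elimination on b] = -x^2*y^2*z + x^3*y + x*y^3 + 2*x*y*z^2 - x^2*z - y^2*z - z^3 - 3*x*y + 3*z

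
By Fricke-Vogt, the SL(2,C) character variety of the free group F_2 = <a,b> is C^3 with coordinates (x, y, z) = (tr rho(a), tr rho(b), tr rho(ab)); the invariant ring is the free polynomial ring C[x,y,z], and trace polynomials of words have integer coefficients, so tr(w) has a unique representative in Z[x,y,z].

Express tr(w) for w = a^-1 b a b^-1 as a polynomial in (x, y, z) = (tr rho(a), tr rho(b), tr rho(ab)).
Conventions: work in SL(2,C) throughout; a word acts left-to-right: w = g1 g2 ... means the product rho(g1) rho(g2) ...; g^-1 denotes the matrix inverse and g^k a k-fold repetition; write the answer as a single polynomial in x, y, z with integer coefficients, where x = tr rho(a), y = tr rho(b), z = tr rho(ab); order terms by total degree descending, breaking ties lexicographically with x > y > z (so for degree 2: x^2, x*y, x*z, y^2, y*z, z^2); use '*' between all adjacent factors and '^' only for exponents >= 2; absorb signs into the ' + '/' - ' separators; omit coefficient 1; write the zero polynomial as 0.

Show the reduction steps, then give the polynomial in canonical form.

trace(a b a) = trace(a)*trace(b a) - trace(b) = x*z - y
trace(a b a b) = trace(a b)*trace(a b) - trace(1)   [split at repeated a] = z^2 - 2
apply: trace(b a b^-1 a) = trace(a b a)*trace(b) - trace(a b a b) = x*y*z - y^2 - z^2 + 2
apply: trace(a^-1 b a b^-1) = trace(b a b^-1)*trace(a) - trace(b a b^-1 a) = -x*y*z + x^2 + y^2 + z^2 - 2

-x*y*z + x^2 + y^2 + z^2 - 2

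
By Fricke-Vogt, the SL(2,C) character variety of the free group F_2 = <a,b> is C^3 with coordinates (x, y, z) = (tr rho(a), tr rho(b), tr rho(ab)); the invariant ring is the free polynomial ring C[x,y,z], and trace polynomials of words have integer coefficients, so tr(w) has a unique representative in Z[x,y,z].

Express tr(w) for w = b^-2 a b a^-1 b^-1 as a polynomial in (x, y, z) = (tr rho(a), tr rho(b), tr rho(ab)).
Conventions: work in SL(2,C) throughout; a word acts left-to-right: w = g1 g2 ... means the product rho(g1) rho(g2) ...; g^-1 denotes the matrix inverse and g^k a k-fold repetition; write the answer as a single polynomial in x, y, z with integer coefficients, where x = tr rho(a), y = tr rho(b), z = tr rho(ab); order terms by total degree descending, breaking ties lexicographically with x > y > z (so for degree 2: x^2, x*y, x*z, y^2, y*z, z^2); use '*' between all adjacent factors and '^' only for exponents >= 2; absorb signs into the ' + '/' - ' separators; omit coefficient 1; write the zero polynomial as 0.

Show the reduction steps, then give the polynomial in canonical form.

-x*y^3*z + x^2*y^2 + y^4 + y^2*z^2 + x*y*z - x^2 - 4*y^2 - z^2 + 2

tr(b a b) = tr(b) * tr(a b) - tr(a) = y*z - x
reduce: tr(b a b a) = tr(b a) * tr(b a) - tr(1)   [split at repeated b] = z^2 - 2
reduce: tr(a b a^-1 b) = tr(b a b) * tr(a) - tr(b a b a) = x*y*z - x^2 - z^2 + 2
reduce: tr(a b a^-1 b^-1) = tr(a b a^-1) * tr(b) - tr(a b a^-1 b) = -x*y*z + x^2 + y^2 + z^2 - 2
tr(b^-1 a b a^-1 b^-1) = tr(a b a^-1 b^-1) * tr(b) - tr(a b a^-1) = -x*y^2*z + x^2*y + y^3 + y*z^2 - 3*y
tr(b^-2 a b a^-1 b^-1) = tr(b^-1 a b a^-1 b^-1) * tr(b) - tr(b^-1 a b a^-1) = -x*y^3*z + x^2*y^2 + y^4 + y^2*z^2 + x*y*z - x^2 - 4*y^2 - z^2 + 2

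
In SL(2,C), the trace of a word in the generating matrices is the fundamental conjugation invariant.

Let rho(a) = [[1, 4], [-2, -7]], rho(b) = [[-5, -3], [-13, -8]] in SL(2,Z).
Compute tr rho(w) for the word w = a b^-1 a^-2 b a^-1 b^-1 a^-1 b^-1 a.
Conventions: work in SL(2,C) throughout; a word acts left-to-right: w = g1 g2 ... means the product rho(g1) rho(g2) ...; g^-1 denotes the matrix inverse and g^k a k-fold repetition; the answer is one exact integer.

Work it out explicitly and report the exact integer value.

2096927

rho(a) = [[1, 4], [-2, -7]]
... * rho(b^-1) = [[-8, 3], [13, -5]]  ->  [[44, -17], [-75, 29]]
... * rho(a^-1) = [[-7, -4], [2, 1]]  ->  [[-342, -193], [583, 329]]
... * rho(a^-1) = [[-7, -4], [2, 1]]  ->  [[2008, 1175], [-3423, -2003]]
... * rho(b) = [[-5, -3], [-13, -8]]  ->  [[-25315, -15424], [43154, 26293]]
... * rho(a^-1) = [[-7, -4], [2, 1]]  ->  [[146357, 85836], [-249492, -146323]]
... * rho(b^-1) = [[-8, 3], [13, -5]]  ->  [[-54988, 9891], [93737, -16861]]
... * rho(a^-1) = [[-7, -4], [2, 1]]  ->  [[404698, 229843], [-689881, -391809]]
... * rho(b^-1) = [[-8, 3], [13, -5]]  ->  [[-249625, 64879], [425531, -110598]]
... * rho(a) = [[1, 4], [-2, -7]]  ->  [[-379383, -1452653], [646727, 2476310]]
tr = -379383 + 2476310 = 2096927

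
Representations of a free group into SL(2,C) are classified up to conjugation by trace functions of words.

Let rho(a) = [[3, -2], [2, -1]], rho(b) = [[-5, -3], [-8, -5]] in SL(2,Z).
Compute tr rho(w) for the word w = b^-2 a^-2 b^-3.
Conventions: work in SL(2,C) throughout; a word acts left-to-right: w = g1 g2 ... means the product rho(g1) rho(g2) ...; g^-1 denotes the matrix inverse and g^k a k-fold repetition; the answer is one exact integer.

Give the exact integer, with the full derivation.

98970

rho(b^-1) = [[-5, 3], [8, -5]]
... * rho(b^-1) = [[-5, 3], [8, -5]]  ->  [[49, -30], [-80, 49]]
... * rho(a^-1) = [[-1, 2], [-2, 3]]  ->  [[11, 8], [-18, -13]]
... * rho(a^-1) = [[-1, 2], [-2, 3]]  ->  [[-27, 46], [44, -75]]
... * rho(b^-1) = [[-5, 3], [8, -5]]  ->  [[503, -311], [-820, 507]]
... * rho(b^-1) = [[-5, 3], [8, -5]]  ->  [[-5003, 3064], [8156, -4995]]
... * rho(b^-1) = [[-5, 3], [8, -5]]  ->  [[49527, -30329], [-80740, 49443]]
tr = 49527 + 49443 = 98970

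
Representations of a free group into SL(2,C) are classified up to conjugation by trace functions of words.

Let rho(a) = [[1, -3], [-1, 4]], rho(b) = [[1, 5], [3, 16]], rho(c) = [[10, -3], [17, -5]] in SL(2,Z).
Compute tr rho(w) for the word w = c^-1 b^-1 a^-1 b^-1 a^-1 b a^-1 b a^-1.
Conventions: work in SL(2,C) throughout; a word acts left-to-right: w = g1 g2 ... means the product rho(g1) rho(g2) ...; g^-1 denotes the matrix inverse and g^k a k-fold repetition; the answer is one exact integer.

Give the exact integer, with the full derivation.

rho(c^-1) = [[-5, 3], [-17, 10]]
... * rho(b^-1) = [[16, -5], [-3, 1]]  ->  [[-89, 28], [-302, 95]]
... * rho(a^-1) = [[4, 3], [1, 1]]  ->  [[-328, -239], [-1113, -811]]
... * rho(b^-1) = [[16, -5], [-3, 1]]  ->  [[-4531, 1401], [-15375, 4754]]
... * rho(a^-1) = [[4, 3], [1, 1]]  ->  [[-16723, -12192], [-56746, -41371]]
... * rho(b) = [[1, 5], [3, 16]]  ->  [[-53299, -278687], [-180859, -945666]]
... * rho(a^-1) = [[4, 3], [1, 1]]  ->  [[-491883, -438584], [-1669102, -1488243]]
... * rho(b) = [[1, 5], [3, 16]]  ->  [[-1807635, -9476759], [-6133831, -32157398]]
... * rho(a^-1) = [[4, 3], [1, 1]]  ->  [[-16707299, -14899664], [-56692722, -50558891]]
tr = -16707299 + -50558891 = -67266190

-67266190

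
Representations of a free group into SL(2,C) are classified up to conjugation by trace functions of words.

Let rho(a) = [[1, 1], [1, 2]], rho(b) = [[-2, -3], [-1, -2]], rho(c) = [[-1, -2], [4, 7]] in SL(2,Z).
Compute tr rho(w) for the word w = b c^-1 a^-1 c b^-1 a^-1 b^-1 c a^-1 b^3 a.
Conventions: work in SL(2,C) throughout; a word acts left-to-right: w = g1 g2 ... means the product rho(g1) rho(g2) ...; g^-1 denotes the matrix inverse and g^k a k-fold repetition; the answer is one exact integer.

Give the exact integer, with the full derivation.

rho(b) = [[-2, -3], [-1, -2]]
... * rho(c^-1) = [[7, 2], [-4, -1]]  ->  [[-2, -1], [1, 0]]
... * rho(a^-1) = [[2, -1], [-1, 1]]  ->  [[-3, 1], [2, -1]]
... * rho(c) = [[-1, -2], [4, 7]]  ->  [[7, 13], [-6, -11]]
... * rho(b^-1) = [[-2, 3], [1, -2]]  ->  [[-1, -5], [1, 4]]
... * rho(a^-1) = [[2, -1], [-1, 1]]  ->  [[3, -4], [-2, 3]]
... * rho(b^-1) = [[-2, 3], [1, -2]]  ->  [[-10, 17], [7, -12]]
... * rho(c) = [[-1, -2], [4, 7]]  ->  [[78, 139], [-55, -98]]
... * rho(a^-1) = [[2, -1], [-1, 1]]  ->  [[17, 61], [-12, -43]]
... * rho(b) = [[-2, -3], [-1, -2]]  ->  [[-95, -173], [67, 122]]
... * rho(b) = [[-2, -3], [-1, -2]]  ->  [[363, 631], [-256, -445]]
... * rho(b) = [[-2, -3], [-1, -2]]  ->  [[-1357, -2351], [957, 1658]]
... * rho(a) = [[1, 1], [1, 2]]  ->  [[-3708, -6059], [2615, 4273]]
tr = -3708 + 4273 = 565

565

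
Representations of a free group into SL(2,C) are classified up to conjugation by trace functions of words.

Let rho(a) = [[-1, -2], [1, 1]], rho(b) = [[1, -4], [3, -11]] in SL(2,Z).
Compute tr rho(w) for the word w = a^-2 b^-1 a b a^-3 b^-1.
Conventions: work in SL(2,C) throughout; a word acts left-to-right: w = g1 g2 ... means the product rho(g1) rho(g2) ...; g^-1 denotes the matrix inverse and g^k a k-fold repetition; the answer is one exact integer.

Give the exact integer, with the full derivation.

-5810

rho(a^-1) = [[1, 2], [-1, -1]]
... * rho(a^-1) = [[1, 2], [-1, -1]]  ->  [[-1, 0], [0, -1]]
... * rho(b^-1) = [[-11, 4], [-3, 1]]  ->  [[11, -4], [3, -1]]
... * rho(a) = [[-1, -2], [1, 1]]  ->  [[-15, -26], [-4, -7]]
... * rho(b) = [[1, -4], [3, -11]]  ->  [[-93, 346], [-25, 93]]
... * rho(a^-1) = [[1, 2], [-1, -1]]  ->  [[-439, -532], [-118, -143]]
... * rho(a^-1) = [[1, 2], [-1, -1]]  ->  [[93, -346], [25, -93]]
... * rho(a^-1) = [[1, 2], [-1, -1]]  ->  [[439, 532], [118, 143]]
... * rho(b^-1) = [[-11, 4], [-3, 1]]  ->  [[-6425, 2288], [-1727, 615]]
tr = -6425 + 615 = -5810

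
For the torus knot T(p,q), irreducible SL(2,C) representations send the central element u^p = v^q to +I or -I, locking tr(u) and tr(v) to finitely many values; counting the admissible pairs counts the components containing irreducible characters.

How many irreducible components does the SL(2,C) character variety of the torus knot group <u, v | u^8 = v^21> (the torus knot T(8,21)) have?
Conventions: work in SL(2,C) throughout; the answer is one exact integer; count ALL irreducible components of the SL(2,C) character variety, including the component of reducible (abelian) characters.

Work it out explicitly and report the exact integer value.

71

In the torus knot group T(8,21), u^8 = v^21 is central, so an irreducible representation sends it to +I or -I (Schur).
On an irreducible component, tr(u) is locked at 2*cos(pi*alpha/8) for some alpha in 1..7, and tr(v) at 2*cos(pi*beta/21) for some beta in 1..20.
The two central values (-1)^alpha I and (-1)^beta I must be the same matrix, so alpha and beta share a parity.
count pairs: odd alpha (4 choices) x odd beta (10), plus even alpha (3) x even beta (10): 4*10 + 3*10 = 70.
Total: 70 irreducible-character components + 1 reducible (abelian) component = 71.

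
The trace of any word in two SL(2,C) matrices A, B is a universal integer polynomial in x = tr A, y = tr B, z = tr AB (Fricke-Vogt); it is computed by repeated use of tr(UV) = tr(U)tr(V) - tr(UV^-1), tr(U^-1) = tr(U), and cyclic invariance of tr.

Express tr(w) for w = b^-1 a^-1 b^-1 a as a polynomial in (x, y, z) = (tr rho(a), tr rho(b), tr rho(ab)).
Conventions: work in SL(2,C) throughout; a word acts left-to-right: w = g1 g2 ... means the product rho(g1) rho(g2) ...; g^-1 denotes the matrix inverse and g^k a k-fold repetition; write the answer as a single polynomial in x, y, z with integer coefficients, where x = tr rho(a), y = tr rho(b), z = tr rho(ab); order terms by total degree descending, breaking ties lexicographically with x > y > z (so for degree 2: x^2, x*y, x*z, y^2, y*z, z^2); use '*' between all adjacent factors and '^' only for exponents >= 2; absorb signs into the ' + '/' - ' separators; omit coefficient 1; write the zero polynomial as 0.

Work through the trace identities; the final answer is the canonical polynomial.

x*y*z - x^2 - z^2 + 2

trace(b^-1) = trace(b) = y
so trace(a b a) = trace(a) * trace(b a) - trace(b) = x*z - y
trace(a b a b) = trace(a b) * trace(a b) - trace(1)   [split at repeated a] = z^2 - 2
trace(b^-1 a b a) = trace(a b a) * trace(b) - trace(a b a b) = x*y*z - y^2 - z^2 + 2
so trace(a^-1 b^-1 a b) = trace(b^-1 a b) * trace(a) - trace(b^-1 a b a) = -x*y*z + x^2 + y^2 + z^2 - 2
reduce: trace(b^-1 a^-1 b^-1 a) = trace(a^-1 b^-1 a) * trace(b) - trace(a^-1 b^-1 a b) = x*y*z - x^2 - z^2 + 2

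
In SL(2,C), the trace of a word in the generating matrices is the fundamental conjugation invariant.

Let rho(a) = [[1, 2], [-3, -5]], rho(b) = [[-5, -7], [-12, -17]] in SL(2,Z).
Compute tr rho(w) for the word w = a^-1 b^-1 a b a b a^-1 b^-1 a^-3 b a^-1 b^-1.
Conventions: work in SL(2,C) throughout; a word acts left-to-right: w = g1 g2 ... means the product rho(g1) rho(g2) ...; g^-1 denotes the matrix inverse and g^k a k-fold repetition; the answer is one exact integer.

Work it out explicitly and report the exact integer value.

-11360604802

rho(a^-1) = [[-5, -2], [3, 1]]
... * rho(b^-1) = [[-17, 7], [12, -5]]  ->  [[61, -25], [-39, 16]]
... * rho(a) = [[1, 2], [-3, -5]]  ->  [[136, 247], [-87, -158]]
... * rho(b) = [[-5, -7], [-12, -17]]  ->  [[-3644, -5151], [2331, 3295]]
... * rho(a) = [[1, 2], [-3, -5]]  ->  [[11809, 18467], [-7554, -11813]]
... * rho(b) = [[-5, -7], [-12, -17]]  ->  [[-280649, -396602], [179526, 253699]]
... * rho(a^-1) = [[-5, -2], [3, 1]]  ->  [[213439, 164696], [-136533, -105353]]
... * rho(b^-1) = [[-17, 7], [12, -5]]  ->  [[-1652111, 670593], [1056825, -428966]]
... * rho(a^-1) = [[-5, -2], [3, 1]]  ->  [[10272334, 3974815], [-6571023, -2542616]]
... * rho(a^-1) = [[-5, -2], [3, 1]]  ->  [[-39437225, -16569853], [25227267, 10599430]]
... * rho(a^-1) = [[-5, -2], [3, 1]]  ->  [[147476566, 62304597], [-94338045, -39855104]]
... * rho(b) = [[-5, -7], [-12, -17]]  ->  [[-1485037994, -2091514111], [949951473, 1337903083]]
... * rho(a^-1) = [[-5, -2], [3, 1]]  ->  [[1150647637, 878561877], [-736048116, -561999863]]
... * rho(b^-1) = [[-17, 7], [12, -5]]  ->  [[-9018267305, 3661724074], [5768819616, -2342337497]]
tr = -9018267305 + -2342337497 = -11360604802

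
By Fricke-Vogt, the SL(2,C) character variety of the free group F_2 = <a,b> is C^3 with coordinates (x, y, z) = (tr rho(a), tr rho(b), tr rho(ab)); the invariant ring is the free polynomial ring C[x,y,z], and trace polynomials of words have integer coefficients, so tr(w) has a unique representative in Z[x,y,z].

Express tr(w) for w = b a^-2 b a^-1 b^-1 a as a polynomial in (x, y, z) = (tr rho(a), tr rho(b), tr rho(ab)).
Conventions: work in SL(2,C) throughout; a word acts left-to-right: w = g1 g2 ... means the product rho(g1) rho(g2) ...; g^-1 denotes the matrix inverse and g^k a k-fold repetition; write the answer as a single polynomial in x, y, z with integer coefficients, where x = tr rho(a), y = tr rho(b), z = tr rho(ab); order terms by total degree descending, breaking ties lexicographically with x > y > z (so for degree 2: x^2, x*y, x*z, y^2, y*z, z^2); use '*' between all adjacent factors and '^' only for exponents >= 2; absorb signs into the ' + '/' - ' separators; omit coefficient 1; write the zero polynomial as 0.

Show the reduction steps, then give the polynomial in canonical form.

apply: trace(a^2 b) = trace(a)*trace(b a) - trace(b) = x*z - y
apply: trace(a^2) = trace(a)*trace(a) - trace(1) = x^2 - 2
apply: trace(a b^2 a) = trace(b)*trace(a^2 b) - trace(a^2) = x*y*z - x^2 - y^2 + 2
use: trace(a b a b) = trace(a b)*trace(a b) - trace(1)   [split at repeated a] = z^2 - 2
trace(a b^2 a b) = trace(b)*trace(a b a b) - trace(a b a) = y*z^2 - x*z - y
apply: trace(b^-1 a b^2 a) = trace(a b^2 a)*trace(b) - trace(a b^2 a b) = x*y^2*z - x^2*y - y^3 - y*z^2 + x*z + 3*y
use: trace(b a^-1 b^-1 a b) = trace(b^-1 a b^2)*trace(a) - trace(b^-1 a b^2 a) = -x*y^2*z + x^2*y + y^3 + y*z^2 - 3*y
use: trace(b a b) = trace(b)*trace(a b) - trace(a) = y*z - x
trace(b a b a b a) = trace(a b a b)*trace(a b) - trace(b a)   [split at repeated a] = z^3 - 3*z
trace(a b a b a^-1 b) = trace(b a b a b)*trace(a) - trace(b a b a b a) = x*y*z^2 - x^2*z - z^3 - x*y + 3*z
use: trace(b a^-1 b^-1 a b a) = trace(a b a b a^-1)*trace(b) - trace(a b a b a^-1 b) = -x*y*z^2 + x^2*z + y^2*z + z^3 - 3*z
apply: trace(a^-1 b a^-1 b^-1 a b) = trace(b a^-1 b^-1 a b)*trace(a) - trace(b a^-1 b^-1 a b a) = -x^2*y^2*z + x^3*y + x*y^3 + 2*x*y*z^2 - x^2*z - y^2*z - z^3 - 3*x*y + 3*z
trace(b a^-2 b a^-1 b^-1 a) = trace(a^-1 b a^-1 b^-1 a b)*trace(a) - trace(a^-1 b a^-1 b^-1 a b a) = -x^3*y^2*z + x^4*y + x^2*y^3 + 2*x^2*y*z^2 - x^3*z - x*z^3 - 4*x^2*y - y^3 - y*z^2 + 3*x*z + 3*y

-x^3*y^2*z + x^4*y + x^2*y^3 + 2*x^2*y*z^2 - x^3*z - x*z^3 - 4*x^2*y - y^3 - y*z^2 + 3*x*z + 3*y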